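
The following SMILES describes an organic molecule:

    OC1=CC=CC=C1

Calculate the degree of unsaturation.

4

Degree of unsaturation = (number of rings) + (number of π bonds).
Ring closures in the SMILES: 1.
π bonds: 3 double bonds (each 1 DoU) → 3 DoU from unsaturation.
Total DoU = 1 + 3 = 4.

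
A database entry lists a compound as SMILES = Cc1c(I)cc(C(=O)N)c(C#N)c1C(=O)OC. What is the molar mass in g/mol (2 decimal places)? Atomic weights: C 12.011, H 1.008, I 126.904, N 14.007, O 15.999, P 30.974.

344.11 g/mol

First, the molecular formula is C11H9IN2O3 (counting implicit H from valence).
  C: 11 × 12.011 = 132.121
  H: 9 × 1.008 = 9.072
  I: 1 × 126.904 = 126.904
  N: 2 × 14.007 = 28.014
  O: 3 × 15.999 = 47.997
Sum: 11×12.011 + 9×1.008 + 1×126.904 + 2×14.007 + 3×15.999 = 344.108 → 344.11 g/mol.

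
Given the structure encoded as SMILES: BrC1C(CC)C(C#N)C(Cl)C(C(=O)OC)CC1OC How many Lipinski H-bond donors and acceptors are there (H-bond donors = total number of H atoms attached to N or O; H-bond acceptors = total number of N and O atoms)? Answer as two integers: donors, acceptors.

Donors: find every N or O and count the H atoms it carries.
  atom 8 (N): bond orders sum to 3 → 0 H
  atom 13 (O): bond orders sum to 2 → 0 H
  atom 14 (O): bond orders sum to 2 → 0 H
  atom 18 (O): bond orders sum to 2 → 0 H
Lipinski HBD = 0.
Acceptors: N atoms = 1, O atoms = 3 → HBA = 4.

0, 4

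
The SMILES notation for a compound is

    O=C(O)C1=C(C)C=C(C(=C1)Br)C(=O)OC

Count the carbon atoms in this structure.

10

Count every carbon token in the SMILES (each C, including those in ring-closure positions and inside branches).
Carbon count: 10.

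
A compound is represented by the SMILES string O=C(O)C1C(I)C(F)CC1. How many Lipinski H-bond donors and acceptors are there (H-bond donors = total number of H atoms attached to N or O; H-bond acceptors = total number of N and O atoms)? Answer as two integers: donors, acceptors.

1, 2

Donors: find every N or O and count the H atoms it carries.
  atom 1 (O): bond orders sum to 2 → 0 H
  atom 3 (O): bond orders sum to 1 → 1 H
Lipinski HBD = 1.
Acceptors: N atoms = 0, O atoms = 2 → HBA = 2.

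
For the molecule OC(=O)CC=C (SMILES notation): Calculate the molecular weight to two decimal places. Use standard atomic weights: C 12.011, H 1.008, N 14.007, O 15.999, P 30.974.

First, the molecular formula is C4H6O2 (counting implicit H from valence).
  C: 4 × 12.011 = 48.044
  H: 6 × 1.008 = 6.048
  O: 2 × 15.999 = 31.998
Sum: 4×12.011 + 6×1.008 + 2×15.999 = 86.090 → 86.09 g/mol.

86.09 g/mol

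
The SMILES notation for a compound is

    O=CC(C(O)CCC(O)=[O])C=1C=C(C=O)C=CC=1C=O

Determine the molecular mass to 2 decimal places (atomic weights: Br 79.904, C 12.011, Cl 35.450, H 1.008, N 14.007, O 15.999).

278.26 g/mol

First, the molecular formula is C14H14O6 (counting implicit H from valence).
  C: 14 × 12.011 = 168.154
  H: 14 × 1.008 = 14.112
  O: 6 × 15.999 = 95.994
Sum: 14×12.011 + 14×1.008 + 6×15.999 = 278.260 → 278.26 g/mol.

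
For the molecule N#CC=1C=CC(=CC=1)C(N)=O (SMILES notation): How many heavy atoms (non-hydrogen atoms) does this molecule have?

Every atom symbol written in the SMILES (organic subset) is one heavy atom; implicit H are not written.
Heavy atoms by element → C:8, N:2, O:1.
Total: 11.

11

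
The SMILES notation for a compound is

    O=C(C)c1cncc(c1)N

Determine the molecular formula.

Walk through each heavy atom and fill implicit hydrogens from standard valence (C 4, N 3, O 2, S 2, halogen 1); for lowercase aromatic atoms, an aromatic c carries 1 H when it has two neighbours and 0 H with three, and aromatic n carries 0 H:
  atom 1: O, bond orders sum to 2 (valence 2) → 0 H
  atom 2: C, bond orders sum to 4 (valence 4) → 0 H
  atom 3: C, bond orders sum to 1 (valence 4) → 3 H
  atom 4: aromatic c, 3 neighbours → 0 H
  atom 5: aromatic c, 2 neighbours → 1 H
  atom 6: aromatic n, 2 neighbours → 0 H
  atom 7: aromatic c, 2 neighbours → 1 H
  atom 8: aromatic c, 3 neighbours → 0 H
  atom 9: aromatic c, 2 neighbours → 1 H
  atom 10: N, bond orders sum to 1 (valence 3) → 2 H
Totals → C:7, H:8, N:2, O:1.

C7H8N2O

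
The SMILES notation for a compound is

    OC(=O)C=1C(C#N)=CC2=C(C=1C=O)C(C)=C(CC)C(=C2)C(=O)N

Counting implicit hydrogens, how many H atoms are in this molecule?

14

Walk through each heavy atom and fill implicit hydrogens from standard valence (C 4, N 3, O 2, S 2, halogen 1):
  atom 1: O, bond orders sum to 1 (valence 2) → 1 H
  atom 2: C, bond orders sum to 4 (valence 4) → 0 H
  atom 3: O, bond orders sum to 2 (valence 2) → 0 H
  atom 4: C, bond orders sum to 4 (valence 4) → 0 H
  atom 5: C, bond orders sum to 4 (valence 4) → 0 H
  atom 6: C, bond orders sum to 4 (valence 4) → 0 H
  atom 7: N, bond orders sum to 3 (valence 3) → 0 H
  atom 8: C, bond orders sum to 3 (valence 4) → 1 H
  atom 9: C, bond orders sum to 4 (valence 4) → 0 H
  atom 10: C, bond orders sum to 4 (valence 4) → 0 H
  atom 11: C, bond orders sum to 4 (valence 4) → 0 H
  atom 12: C, bond orders sum to 3 (valence 4) → 1 H
  atom 13: O, bond orders sum to 2 (valence 2) → 0 H
  atom 14: C, bond orders sum to 4 (valence 4) → 0 H
  atom 15: C, bond orders sum to 1 (valence 4) → 3 H
  atom 16: C, bond orders sum to 4 (valence 4) → 0 H
  atom 17: C, bond orders sum to 2 (valence 4) → 2 H
  atom 18: C, bond orders sum to 1 (valence 4) → 3 H
  atom 19: C, bond orders sum to 4 (valence 4) → 0 H
  atom 20: C, bond orders sum to 3 (valence 4) → 1 H
  atom 21: C, bond orders sum to 4 (valence 4) → 0 H
  atom 22: O, bond orders sum to 2 (valence 2) → 0 H
  atom 23: N, bond orders sum to 1 (valence 3) → 2 H
Total hydrogens: 14.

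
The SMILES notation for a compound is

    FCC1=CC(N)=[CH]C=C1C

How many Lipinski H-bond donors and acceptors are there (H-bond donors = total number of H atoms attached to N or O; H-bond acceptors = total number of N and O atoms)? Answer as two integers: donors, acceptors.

2, 1

Donors: find every N or O and count the H atoms it carries.
  atom 6 (N): bond orders sum to 1 → 2 H
Lipinski HBD = 2.
Acceptors: N atoms = 1, O atoms = 0 → HBA = 1.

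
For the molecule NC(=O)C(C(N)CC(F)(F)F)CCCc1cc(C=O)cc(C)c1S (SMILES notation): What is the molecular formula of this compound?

Walk through each heavy atom and fill implicit hydrogens from standard valence (C 4, N 3, O 2, S 2, halogen 1); for lowercase aromatic atoms, an aromatic c carries 1 H when it has two neighbours and 0 H with three, and aromatic n carries 0 H:
  atom 1: N, bond orders sum to 1 (valence 3) → 2 H
  atom 2: C, bond orders sum to 4 (valence 4) → 0 H
  atom 3: O, bond orders sum to 2 (valence 2) → 0 H
  atom 4: C, bond orders sum to 3 (valence 4) → 1 H
  atom 5: C, bond orders sum to 3 (valence 4) → 1 H
  atom 6: N, bond orders sum to 1 (valence 3) → 2 H
  atom 7: C, bond orders sum to 2 (valence 4) → 2 H
  atom 8: C, bond orders sum to 4 (valence 4) → 0 H
  atom 9: F (halogen, monovalent) → 0 H
  atom 10: F (halogen, monovalent) → 0 H
  atom 11: F (halogen, monovalent) → 0 H
  atom 12: C, bond orders sum to 2 (valence 4) → 2 H
  atom 13: C, bond orders sum to 2 (valence 4) → 2 H
  atom 14: C, bond orders sum to 2 (valence 4) → 2 H
  atom 15: aromatic c, 3 neighbours → 0 H
  atom 16: aromatic c, 2 neighbours → 1 H
  atom 17: aromatic c, 3 neighbours → 0 H
  atom 18: C, bond orders sum to 3 (valence 4) → 1 H
  atom 19: O, bond orders sum to 2 (valence 2) → 0 H
  atom 20: aromatic c, 2 neighbours → 1 H
  atom 21: aromatic c, 3 neighbours → 0 H
  atom 22: C, bond orders sum to 1 (valence 4) → 3 H
  atom 23: aromatic c, 3 neighbours → 0 H
  atom 24: S, bond orders sum to 1 (valence 2) → 1 H
Totals → C:16, H:21, F:3, N:2, O:2, S:1.

C16H21F3N2O2S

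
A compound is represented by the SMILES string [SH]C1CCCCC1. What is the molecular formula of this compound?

C6H12S

Walk through each heavy atom and fill implicit hydrogens from standard valence (C 4, N 3, O 2, S 2, halogen 1):
  atom 1: S with explicit H count 1
  atom 2: C, bond orders sum to 3 (valence 4) → 1 H
  atom 3: C, bond orders sum to 2 (valence 4) → 2 H
  atom 4: C, bond orders sum to 2 (valence 4) → 2 H
  atom 5: C, bond orders sum to 2 (valence 4) → 2 H
  atom 6: C, bond orders sum to 2 (valence 4) → 2 H
  atom 7: C, bond orders sum to 2 (valence 4) → 2 H
Totals → C:6, H:12, S:1.
In Hill order: C6H12S.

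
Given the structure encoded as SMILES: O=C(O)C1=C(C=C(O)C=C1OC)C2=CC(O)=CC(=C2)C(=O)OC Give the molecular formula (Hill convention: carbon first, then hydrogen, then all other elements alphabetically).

C16H14O7

Walk through each heavy atom and fill implicit hydrogens from standard valence (C 4, N 3, O 2, S 2, halogen 1):
  atom 1: O, bond orders sum to 2 (valence 2) → 0 H
  atom 2: C, bond orders sum to 4 (valence 4) → 0 H
  atom 3: O, bond orders sum to 1 (valence 2) → 1 H
  atom 4: C, bond orders sum to 4 (valence 4) → 0 H
  atom 5: C, bond orders sum to 4 (valence 4) → 0 H
  atom 6: C, bond orders sum to 3 (valence 4) → 1 H
  atom 7: C, bond orders sum to 4 (valence 4) → 0 H
  atom 8: O, bond orders sum to 1 (valence 2) → 1 H
  atom 9: C, bond orders sum to 3 (valence 4) → 1 H
  atom 10: C, bond orders sum to 4 (valence 4) → 0 H
  atom 11: O, bond orders sum to 2 (valence 2) → 0 H
  atom 12: C, bond orders sum to 1 (valence 4) → 3 H
  atom 13: C, bond orders sum to 4 (valence 4) → 0 H
  atom 14: C, bond orders sum to 3 (valence 4) → 1 H
  atom 15: C, bond orders sum to 4 (valence 4) → 0 H
  atom 16: O, bond orders sum to 1 (valence 2) → 1 H
  atom 17: C, bond orders sum to 3 (valence 4) → 1 H
  atom 18: C, bond orders sum to 4 (valence 4) → 0 H
  atom 19: C, bond orders sum to 3 (valence 4) → 1 H
  atom 20: C, bond orders sum to 4 (valence 4) → 0 H
  atom 21: O, bond orders sum to 2 (valence 2) → 0 H
  atom 22: O, bond orders sum to 2 (valence 2) → 0 H
  atom 23: C, bond orders sum to 1 (valence 4) → 3 H
Totals → C:16, H:14, O:7.
In Hill order: C16H14O7.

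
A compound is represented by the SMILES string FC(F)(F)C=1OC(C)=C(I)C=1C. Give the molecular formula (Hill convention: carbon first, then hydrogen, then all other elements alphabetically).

Walk through each heavy atom and fill implicit hydrogens from standard valence (C 4, N 3, O 2, S 2, halogen 1):
  atom 1: F (halogen, monovalent) → 0 H
  atom 2: C, bond orders sum to 4 (valence 4) → 0 H
  atom 3: F (halogen, monovalent) → 0 H
  atom 4: F (halogen, monovalent) → 0 H
  atom 5: C, bond orders sum to 4 (valence 4) → 0 H
  atom 6: O, bond orders sum to 2 (valence 2) → 0 H
  atom 7: C, bond orders sum to 4 (valence 4) → 0 H
  atom 8: C, bond orders sum to 1 (valence 4) → 3 H
  atom 9: C, bond orders sum to 4 (valence 4) → 0 H
  atom 10: I (halogen, monovalent) → 0 H
  atom 11: C, bond orders sum to 4 (valence 4) → 0 H
  atom 12: C, bond orders sum to 1 (valence 4) → 3 H
Totals → C:7, H:6, F:3, I:1, O:1.
In Hill order: C7H6F3IO.

C7H6F3IO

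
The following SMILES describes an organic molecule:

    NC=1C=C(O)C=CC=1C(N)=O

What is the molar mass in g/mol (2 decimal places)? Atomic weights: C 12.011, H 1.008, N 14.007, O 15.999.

152.15 g/mol

First, the molecular formula is C7H8N2O2 (counting implicit H from valence).
  C: 7 × 12.011 = 84.077
  H: 8 × 1.008 = 8.064
  N: 2 × 14.007 = 28.014
  O: 2 × 15.999 = 31.998
Sum: 7×12.011 + 8×1.008 + 2×14.007 + 2×15.999 = 152.153 → 152.15 g/mol.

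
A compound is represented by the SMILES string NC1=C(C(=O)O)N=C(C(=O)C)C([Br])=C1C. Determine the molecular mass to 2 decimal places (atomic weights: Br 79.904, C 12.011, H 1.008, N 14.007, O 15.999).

First, the molecular formula is C9H9BrN2O3 (counting implicit H from valence).
  Br: 1 × 79.904 = 79.904
  C: 9 × 12.011 = 108.099
  H: 9 × 1.008 = 9.072
  N: 2 × 14.007 = 28.014
  O: 3 × 15.999 = 47.997
Sum: 1×79.904 + 9×12.011 + 9×1.008 + 2×14.007 + 3×15.999 = 273.086 → 273.09 g/mol.

273.09 g/mol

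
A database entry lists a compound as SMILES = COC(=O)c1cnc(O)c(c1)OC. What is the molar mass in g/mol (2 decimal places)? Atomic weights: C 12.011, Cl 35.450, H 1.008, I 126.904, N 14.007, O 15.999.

First, the molecular formula is C8H9NO4 (counting implicit H from valence).
  C: 8 × 12.011 = 96.088
  H: 9 × 1.008 = 9.072
  N: 1 × 14.007 = 14.007
  O: 4 × 15.999 = 63.996
Sum: 8×12.011 + 9×1.008 + 1×14.007 + 4×15.999 = 183.163 → 183.16 g/mol.

183.16 g/mol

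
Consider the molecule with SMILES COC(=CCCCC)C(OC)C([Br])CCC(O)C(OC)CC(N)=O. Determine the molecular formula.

Walk through each heavy atom and fill implicit hydrogens from standard valence (C 4, N 3, O 2, S 2, halogen 1):
  atom 1: C, bond orders sum to 1 (valence 4) → 3 H
  atom 2: O, bond orders sum to 2 (valence 2) → 0 H
  atom 3: C, bond orders sum to 4 (valence 4) → 0 H
  atom 4: C, bond orders sum to 3 (valence 4) → 1 H
  atom 5: C, bond orders sum to 2 (valence 4) → 2 H
  atom 6: C, bond orders sum to 2 (valence 4) → 2 H
  atom 7: C, bond orders sum to 2 (valence 4) → 2 H
  atom 8: C, bond orders sum to 1 (valence 4) → 3 H
  atom 9: C, bond orders sum to 3 (valence 4) → 1 H
  atom 10: O, bond orders sum to 2 (valence 2) → 0 H
  atom 11: C, bond orders sum to 1 (valence 4) → 3 H
  atom 12: C, bond orders sum to 3 (valence 4) → 1 H
  atom 13: Br with explicit H count 0
  atom 14: C, bond orders sum to 2 (valence 4) → 2 H
  atom 15: C, bond orders sum to 2 (valence 4) → 2 H
  atom 16: C, bond orders sum to 3 (valence 4) → 1 H
  atom 17: O, bond orders sum to 1 (valence 2) → 1 H
  atom 18: C, bond orders sum to 3 (valence 4) → 1 H
  atom 19: O, bond orders sum to 2 (valence 2) → 0 H
  atom 20: C, bond orders sum to 1 (valence 4) → 3 H
  atom 21: C, bond orders sum to 2 (valence 4) → 2 H
  atom 22: C, bond orders sum to 4 (valence 4) → 0 H
  atom 23: N, bond orders sum to 1 (valence 3) → 2 H
  atom 24: O, bond orders sum to 2 (valence 2) → 0 H
Totals → C:17, H:32, Br:1, N:1, O:5.
In Hill order: C17H32BrNO5.

C17H32BrNO5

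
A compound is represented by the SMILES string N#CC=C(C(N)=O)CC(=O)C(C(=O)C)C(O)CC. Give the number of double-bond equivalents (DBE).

6

Degree of unsaturation = (number of rings) + (number of π bonds).
Ring closures in the SMILES: 0.
π bonds: 4 double bonds (each 1 DoU), 1 triple bond (each 2 DoU) → 6 DoU from unsaturation.
Total DoU = 0 + 6 = 6.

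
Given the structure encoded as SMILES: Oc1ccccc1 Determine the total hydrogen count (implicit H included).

6

Walk through each heavy atom and fill implicit hydrogens from standard valence (C 4, N 3, O 2, S 2, halogen 1); for lowercase aromatic atoms, an aromatic c carries 1 H when it has two neighbours and 0 H with three, and aromatic n carries 0 H:
  atom 1: O, bond orders sum to 1 (valence 2) → 1 H
  atom 2: aromatic c, 3 neighbours → 0 H
  atom 3: aromatic c, 2 neighbours → 1 H
  atom 4: aromatic c, 2 neighbours → 1 H
  atom 5: aromatic c, 2 neighbours → 1 H
  atom 6: aromatic c, 2 neighbours → 1 H
  atom 7: aromatic c, 2 neighbours → 1 H
Total hydrogens: 6.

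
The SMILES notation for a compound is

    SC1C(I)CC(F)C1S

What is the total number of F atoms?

Scan the SMILES for F atoms (remember two-letter symbols like Cl and Br are single atoms).
Fluorine count: 1.

1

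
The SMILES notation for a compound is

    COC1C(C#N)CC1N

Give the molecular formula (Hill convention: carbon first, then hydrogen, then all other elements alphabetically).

C6H10N2O

Walk through each heavy atom and fill implicit hydrogens from standard valence (C 4, N 3, O 2, S 2, halogen 1):
  atom 1: C, bond orders sum to 1 (valence 4) → 3 H
  atom 2: O, bond orders sum to 2 (valence 2) → 0 H
  atom 3: C, bond orders sum to 3 (valence 4) → 1 H
  atom 4: C, bond orders sum to 3 (valence 4) → 1 H
  atom 5: C, bond orders sum to 4 (valence 4) → 0 H
  atom 6: N, bond orders sum to 3 (valence 3) → 0 H
  atom 7: C, bond orders sum to 2 (valence 4) → 2 H
  atom 8: C, bond orders sum to 3 (valence 4) → 1 H
  atom 9: N, bond orders sum to 1 (valence 3) → 2 H
Totals → C:6, H:10, N:2, O:1.
In Hill order: C6H10N2O.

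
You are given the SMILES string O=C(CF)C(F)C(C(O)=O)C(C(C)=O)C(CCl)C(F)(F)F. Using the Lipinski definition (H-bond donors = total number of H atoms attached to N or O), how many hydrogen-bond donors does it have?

1

Donors: find every N or O and count the H atoms it carries.
  atom 1 (O): bond orders sum to 2 → 0 H
  atom 9 (O): bond orders sum to 1 → 1 H
  atom 10 (O): bond orders sum to 2 → 0 H
  atom 14 (O): bond orders sum to 2 → 0 H
Lipinski HBD = 1.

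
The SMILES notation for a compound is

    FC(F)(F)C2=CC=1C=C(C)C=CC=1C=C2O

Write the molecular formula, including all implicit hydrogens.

Walk through each heavy atom and fill implicit hydrogens from standard valence (C 4, N 3, O 2, S 2, halogen 1):
  atom 1: F (halogen, monovalent) → 0 H
  atom 2: C, bond orders sum to 4 (valence 4) → 0 H
  atom 3: F (halogen, monovalent) → 0 H
  atom 4: F (halogen, monovalent) → 0 H
  atom 5: C, bond orders sum to 4 (valence 4) → 0 H
  atom 6: C, bond orders sum to 3 (valence 4) → 1 H
  atom 7: C, bond orders sum to 4 (valence 4) → 0 H
  atom 8: C, bond orders sum to 3 (valence 4) → 1 H
  atom 9: C, bond orders sum to 4 (valence 4) → 0 H
  atom 10: C, bond orders sum to 1 (valence 4) → 3 H
  atom 11: C, bond orders sum to 3 (valence 4) → 1 H
  atom 12: C, bond orders sum to 3 (valence 4) → 1 H
  atom 13: C, bond orders sum to 4 (valence 4) → 0 H
  atom 14: C, bond orders sum to 3 (valence 4) → 1 H
  atom 15: C, bond orders sum to 4 (valence 4) → 0 H
  atom 16: O, bond orders sum to 1 (valence 2) → 1 H
Totals → C:12, H:9, F:3, O:1.
In Hill order: C12H9F3O.

C12H9F3O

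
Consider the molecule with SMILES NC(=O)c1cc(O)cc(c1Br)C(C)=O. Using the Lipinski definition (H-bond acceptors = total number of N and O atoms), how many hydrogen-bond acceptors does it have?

N atoms: 1; O atoms: 3.
Lipinski HBA = 1 + 3 = 4.

4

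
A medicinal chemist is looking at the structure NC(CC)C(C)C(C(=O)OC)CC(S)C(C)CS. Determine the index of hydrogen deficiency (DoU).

Molecular formula: C13H27NO2S2.
DoU = (2C + 2 + N − H − X) / 2, where X is the halogen count and O/S are ignored.
    = (2·13 + 2 + 1 − 27 − 0) / 2 = 2 / 2 = 1.

1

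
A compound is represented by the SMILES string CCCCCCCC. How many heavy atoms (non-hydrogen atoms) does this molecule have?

8

Every atom symbol written in the SMILES (organic subset) is one heavy atom; implicit H are not written.
Heavy atoms by element → C:8.
Total: 8.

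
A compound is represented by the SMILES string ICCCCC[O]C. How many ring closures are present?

0

In SMILES, each pair of matching ring-closure digits denotes one ring-closing bond; the number of such bonds equals the number of independent rings.
Ring-closure bonds here: 0.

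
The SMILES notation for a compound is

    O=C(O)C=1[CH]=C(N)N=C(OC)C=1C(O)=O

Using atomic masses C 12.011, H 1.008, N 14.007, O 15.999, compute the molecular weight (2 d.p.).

212.16 g/mol

First, the molecular formula is C8H8N2O5 (counting implicit H from valence).
  C: 8 × 12.011 = 96.088
  H: 8 × 1.008 = 8.064
  N: 2 × 14.007 = 28.014
  O: 5 × 15.999 = 79.995
Sum: 8×12.011 + 8×1.008 + 2×14.007 + 5×15.999 = 212.161 → 212.16 g/mol.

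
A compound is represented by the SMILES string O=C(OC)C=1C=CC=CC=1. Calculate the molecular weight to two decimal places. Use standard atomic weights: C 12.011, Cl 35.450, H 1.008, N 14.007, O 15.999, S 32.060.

First, the molecular formula is C8H8O2 (counting implicit H from valence).
  C: 8 × 12.011 = 96.088
  H: 8 × 1.008 = 8.064
  O: 2 × 15.999 = 31.998
Sum: 8×12.011 + 8×1.008 + 2×15.999 = 136.150 → 136.15 g/mol.

136.15 g/mol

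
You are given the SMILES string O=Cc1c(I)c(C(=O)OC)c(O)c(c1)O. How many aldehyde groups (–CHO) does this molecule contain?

The aldehyde motif appears at heavy-atom position 2 in the SMILES.
Other groups present: 1 ester, 2 hydroxyl.
Aldehyde count: 1.

1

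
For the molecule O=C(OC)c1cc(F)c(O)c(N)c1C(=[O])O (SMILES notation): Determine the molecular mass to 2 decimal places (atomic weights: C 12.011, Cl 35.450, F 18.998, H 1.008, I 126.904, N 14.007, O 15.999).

First, the molecular formula is C9H8FNO5 (counting implicit H from valence).
  C: 9 × 12.011 = 108.099
  F: 1 × 18.998 = 18.998
  H: 8 × 1.008 = 8.064
  N: 1 × 14.007 = 14.007
  O: 5 × 15.999 = 79.995
Sum: 9×12.011 + 1×18.998 + 8×1.008 + 1×14.007 + 5×15.999 = 229.163 → 229.16 g/mol.

229.16 g/mol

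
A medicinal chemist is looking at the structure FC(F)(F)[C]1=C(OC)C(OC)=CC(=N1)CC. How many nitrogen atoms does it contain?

Scan the SMILES for N atoms (remember two-letter symbols like Cl and Br are single atoms).
Nitrogen count: 1.

1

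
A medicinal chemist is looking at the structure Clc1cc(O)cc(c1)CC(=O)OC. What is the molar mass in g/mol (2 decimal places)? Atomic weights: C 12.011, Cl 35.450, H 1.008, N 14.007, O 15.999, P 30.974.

200.62 g/mol

First, the molecular formula is C9H9ClO3 (counting implicit H from valence).
  C: 9 × 12.011 = 108.099
  Cl: 1 × 35.450 = 35.450
  H: 9 × 1.008 = 9.072
  O: 3 × 15.999 = 47.997
Sum: 9×12.011 + 1×35.450 + 9×1.008 + 3×15.999 = 200.618 → 200.62 g/mol.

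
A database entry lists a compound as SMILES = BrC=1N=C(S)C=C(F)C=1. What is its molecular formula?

C5H3BrFNS

Walk through each heavy atom and fill implicit hydrogens from standard valence (C 4, N 3, O 2, S 2, halogen 1):
  atom 1: Br (halogen, monovalent) → 0 H
  atom 2: C, bond orders sum to 4 (valence 4) → 0 H
  atom 3: N, bond orders sum to 3 (valence 3) → 0 H
  atom 4: C, bond orders sum to 4 (valence 4) → 0 H
  atom 5: S, bond orders sum to 1 (valence 2) → 1 H
  atom 6: C, bond orders sum to 3 (valence 4) → 1 H
  atom 7: C, bond orders sum to 4 (valence 4) → 0 H
  atom 8: F (halogen, monovalent) → 0 H
  atom 9: C, bond orders sum to 3 (valence 4) → 1 H
Totals → C:5, H:3, Br:1, F:1, N:1, S:1.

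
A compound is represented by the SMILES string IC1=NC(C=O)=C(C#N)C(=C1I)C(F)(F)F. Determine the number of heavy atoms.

16

Every atom symbol written in the SMILES (organic subset) is one heavy atom; implicit H are not written.
Heavy atoms by element → C:8, F:3, I:2, N:2, O:1.
Total: 16.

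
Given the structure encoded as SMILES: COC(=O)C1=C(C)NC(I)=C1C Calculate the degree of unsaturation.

Degree of unsaturation = (number of rings) + (number of π bonds).
Ring closures in the SMILES: 1.
π bonds: 3 double bonds (each 1 DoU) → 3 DoU from unsaturation.
Total DoU = 1 + 3 = 4.

4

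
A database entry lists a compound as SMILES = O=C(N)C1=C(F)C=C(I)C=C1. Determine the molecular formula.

Walk through each heavy atom and fill implicit hydrogens from standard valence (C 4, N 3, O 2, S 2, halogen 1):
  atom 1: O, bond orders sum to 2 (valence 2) → 0 H
  atom 2: C, bond orders sum to 4 (valence 4) → 0 H
  atom 3: N, bond orders sum to 1 (valence 3) → 2 H
  atom 4: C, bond orders sum to 4 (valence 4) → 0 H
  atom 5: C, bond orders sum to 4 (valence 4) → 0 H
  atom 6: F (halogen, monovalent) → 0 H
  atom 7: C, bond orders sum to 3 (valence 4) → 1 H
  atom 8: C, bond orders sum to 4 (valence 4) → 0 H
  atom 9: I (halogen, monovalent) → 0 H
  atom 10: C, bond orders sum to 3 (valence 4) → 1 H
  atom 11: C, bond orders sum to 3 (valence 4) → 1 H
Totals → C:7, H:5, F:1, I:1, N:1, O:1.

C7H5FINO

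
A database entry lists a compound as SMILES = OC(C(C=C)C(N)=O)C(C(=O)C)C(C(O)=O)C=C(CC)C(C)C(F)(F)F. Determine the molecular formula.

C17H24F3NO5

Walk through each heavy atom and fill implicit hydrogens from standard valence (C 4, N 3, O 2, S 2, halogen 1):
  atom 1: O, bond orders sum to 1 (valence 2) → 1 H
  atom 2: C, bond orders sum to 3 (valence 4) → 1 H
  atom 3: C, bond orders sum to 3 (valence 4) → 1 H
  atom 4: C, bond orders sum to 3 (valence 4) → 1 H
  atom 5: C, bond orders sum to 2 (valence 4) → 2 H
  atom 6: C, bond orders sum to 4 (valence 4) → 0 H
  atom 7: N, bond orders sum to 1 (valence 3) → 2 H
  atom 8: O, bond orders sum to 2 (valence 2) → 0 H
  atom 9: C, bond orders sum to 3 (valence 4) → 1 H
  atom 10: C, bond orders sum to 4 (valence 4) → 0 H
  atom 11: O, bond orders sum to 2 (valence 2) → 0 H
  atom 12: C, bond orders sum to 1 (valence 4) → 3 H
  atom 13: C, bond orders sum to 3 (valence 4) → 1 H
  atom 14: C, bond orders sum to 4 (valence 4) → 0 H
  atom 15: O, bond orders sum to 1 (valence 2) → 1 H
  atom 16: O, bond orders sum to 2 (valence 2) → 0 H
  atom 17: C, bond orders sum to 3 (valence 4) → 1 H
  atom 18: C, bond orders sum to 4 (valence 4) → 0 H
  atom 19: C, bond orders sum to 2 (valence 4) → 2 H
  atom 20: C, bond orders sum to 1 (valence 4) → 3 H
  atom 21: C, bond orders sum to 3 (valence 4) → 1 H
  atom 22: C, bond orders sum to 1 (valence 4) → 3 H
  atom 23: C, bond orders sum to 4 (valence 4) → 0 H
  atom 24: F (halogen, monovalent) → 0 H
  atom 25: F (halogen, monovalent) → 0 H
  atom 26: F (halogen, monovalent) → 0 H
Totals → C:17, H:24, F:3, N:1, O:5.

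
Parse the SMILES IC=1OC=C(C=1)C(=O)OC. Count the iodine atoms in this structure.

Scan the SMILES for I atoms (remember two-letter symbols like Cl and Br are single atoms).
Iodine count: 1.

1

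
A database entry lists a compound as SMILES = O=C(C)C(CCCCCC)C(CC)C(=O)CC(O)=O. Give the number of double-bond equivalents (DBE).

Degree of unsaturation = (number of rings) + (number of π bonds).
Ring closures in the SMILES: 0.
π bonds: 3 double bonds (each 1 DoU) → 3 DoU from unsaturation.
Total DoU = 0 + 3 = 3.

3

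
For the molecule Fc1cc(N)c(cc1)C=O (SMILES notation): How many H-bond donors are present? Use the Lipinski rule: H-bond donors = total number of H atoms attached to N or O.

2

Donors: find every N or O and count the H atoms it carries.
  atom 5 (N): bond orders sum to 1 → 2 H
  atom 10 (O): bond orders sum to 2 → 0 H
Lipinski HBD = 2.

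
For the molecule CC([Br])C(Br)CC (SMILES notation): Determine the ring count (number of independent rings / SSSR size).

In SMILES, each pair of matching ring-closure digits denotes one ring-closing bond; the number of such bonds equals the number of independent rings.
Ring-closure bonds here: 0.

0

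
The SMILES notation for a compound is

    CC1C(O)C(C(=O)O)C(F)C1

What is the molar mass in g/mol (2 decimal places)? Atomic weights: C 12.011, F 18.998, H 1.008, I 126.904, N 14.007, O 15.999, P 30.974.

162.16 g/mol

First, the molecular formula is C7H11FO3 (counting implicit H from valence).
  C: 7 × 12.011 = 84.077
  F: 1 × 18.998 = 18.998
  H: 11 × 1.008 = 11.088
  O: 3 × 15.999 = 47.997
Sum: 7×12.011 + 1×18.998 + 11×1.008 + 3×15.999 = 162.160 → 162.16 g/mol.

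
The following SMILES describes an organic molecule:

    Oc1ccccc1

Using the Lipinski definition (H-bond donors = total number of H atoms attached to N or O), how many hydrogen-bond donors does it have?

Donors: find every N or O and count the H atoms it carries.
  atom 1 (O): bond orders sum to 1 → 1 H
Lipinski HBD = 1.

1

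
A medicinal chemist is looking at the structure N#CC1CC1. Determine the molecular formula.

Walk through each heavy atom and fill implicit hydrogens from standard valence (C 4, N 3, O 2, S 2, halogen 1):
  atom 1: N, bond orders sum to 3 (valence 3) → 0 H
  atom 2: C, bond orders sum to 4 (valence 4) → 0 H
  atom 3: C, bond orders sum to 3 (valence 4) → 1 H
  atom 4: C, bond orders sum to 2 (valence 4) → 2 H
  atom 5: C, bond orders sum to 2 (valence 4) → 2 H
Totals → C:4, H:5, N:1.

C4H5N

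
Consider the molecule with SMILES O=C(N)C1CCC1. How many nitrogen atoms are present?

Scan the SMILES for N atoms (remember two-letter symbols like Cl and Br are single atoms).
Nitrogen count: 1.

1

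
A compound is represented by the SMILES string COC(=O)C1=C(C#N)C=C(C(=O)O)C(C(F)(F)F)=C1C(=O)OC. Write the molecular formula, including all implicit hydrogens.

Walk through each heavy atom and fill implicit hydrogens from standard valence (C 4, N 3, O 2, S 2, halogen 1):
  atom 1: C, bond orders sum to 1 (valence 4) → 3 H
  atom 2: O, bond orders sum to 2 (valence 2) → 0 H
  atom 3: C, bond orders sum to 4 (valence 4) → 0 H
  atom 4: O, bond orders sum to 2 (valence 2) → 0 H
  atom 5: C, bond orders sum to 4 (valence 4) → 0 H
  atom 6: C, bond orders sum to 4 (valence 4) → 0 H
  atom 7: C, bond orders sum to 4 (valence 4) → 0 H
  atom 8: N, bond orders sum to 3 (valence 3) → 0 H
  atom 9: C, bond orders sum to 3 (valence 4) → 1 H
  atom 10: C, bond orders sum to 4 (valence 4) → 0 H
  atom 11: C, bond orders sum to 4 (valence 4) → 0 H
  atom 12: O, bond orders sum to 2 (valence 2) → 0 H
  atom 13: O, bond orders sum to 1 (valence 2) → 1 H
  atom 14: C, bond orders sum to 4 (valence 4) → 0 H
  atom 15: C, bond orders sum to 4 (valence 4) → 0 H
  atom 16: F (halogen, monovalent) → 0 H
  atom 17: F (halogen, monovalent) → 0 H
  atom 18: F (halogen, monovalent) → 0 H
  atom 19: C, bond orders sum to 4 (valence 4) → 0 H
  atom 20: C, bond orders sum to 4 (valence 4) → 0 H
  atom 21: O, bond orders sum to 2 (valence 2) → 0 H
  atom 22: O, bond orders sum to 2 (valence 2) → 0 H
  atom 23: C, bond orders sum to 1 (valence 4) → 3 H
Totals → C:13, H:8, F:3, N:1, O:6.
In Hill order: C13H8F3NO6.

C13H8F3NO6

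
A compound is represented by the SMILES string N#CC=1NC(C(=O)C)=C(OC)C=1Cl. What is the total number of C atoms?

8

Count every carbon token in the SMILES (each C, including those in ring-closure positions and inside branches).
Carbon count: 8.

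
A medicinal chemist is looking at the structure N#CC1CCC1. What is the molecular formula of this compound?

C5H7N

Walk through each heavy atom and fill implicit hydrogens from standard valence (C 4, N 3, O 2, S 2, halogen 1):
  atom 1: N, bond orders sum to 3 (valence 3) → 0 H
  atom 2: C, bond orders sum to 4 (valence 4) → 0 H
  atom 3: C, bond orders sum to 3 (valence 4) → 1 H
  atom 4: C, bond orders sum to 2 (valence 4) → 2 H
  atom 5: C, bond orders sum to 2 (valence 4) → 2 H
  atom 6: C, bond orders sum to 2 (valence 4) → 2 H
Totals → C:5, H:7, N:1.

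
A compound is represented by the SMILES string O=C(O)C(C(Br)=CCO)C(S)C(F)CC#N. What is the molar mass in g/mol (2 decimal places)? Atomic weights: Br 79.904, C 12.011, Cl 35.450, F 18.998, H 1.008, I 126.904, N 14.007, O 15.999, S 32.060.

312.15 g/mol

First, the molecular formula is C9H11BrFNO3S (counting implicit H from valence).
  Br: 1 × 79.904 = 79.904
  C: 9 × 12.011 = 108.099
  F: 1 × 18.998 = 18.998
  H: 11 × 1.008 = 11.088
  N: 1 × 14.007 = 14.007
  O: 3 × 15.999 = 47.997
  S: 1 × 32.060 = 32.060
Sum: 1×79.904 + 9×12.011 + 1×18.998 + 11×1.008 + 1×14.007 + 3×15.999 + 1×32.060 = 312.153 → 312.15 g/mol.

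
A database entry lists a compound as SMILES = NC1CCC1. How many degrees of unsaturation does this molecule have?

1

Degree of unsaturation = (number of rings) + (number of π bonds).
Ring closures in the SMILES: 1.
π bonds: none → 0 DoU from unsaturation.
Total DoU = 1 + 0 = 1.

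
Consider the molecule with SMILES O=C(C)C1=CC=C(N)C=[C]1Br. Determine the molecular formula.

Walk through each heavy atom and fill implicit hydrogens from standard valence (C 4, N 3, O 2, S 2, halogen 1):
  atom 1: O, bond orders sum to 2 (valence 2) → 0 H
  atom 2: C, bond orders sum to 4 (valence 4) → 0 H
  atom 3: C, bond orders sum to 1 (valence 4) → 3 H
  atom 4: C, bond orders sum to 4 (valence 4) → 0 H
  atom 5: C, bond orders sum to 3 (valence 4) → 1 H
  atom 6: C, bond orders sum to 3 (valence 4) → 1 H
  atom 7: C, bond orders sum to 4 (valence 4) → 0 H
  atom 8: N, bond orders sum to 1 (valence 3) → 2 H
  atom 9: C, bond orders sum to 3 (valence 4) → 1 H
  atom 10: C with explicit H count 0
  atom 11: Br (halogen, monovalent) → 0 H
Totals → C:8, H:8, Br:1, N:1, O:1.

C8H8BrNO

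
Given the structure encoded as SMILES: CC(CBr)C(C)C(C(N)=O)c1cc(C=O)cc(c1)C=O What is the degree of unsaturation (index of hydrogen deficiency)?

7

Molecular formula: C15H18BrNO3.
DoU = (2C + 2 + N − H − X) / 2, where X is the halogen count and O/S are ignored.
    = (2·15 + 2 + 1 − 18 − 1) / 2 = 14 / 2 = 7.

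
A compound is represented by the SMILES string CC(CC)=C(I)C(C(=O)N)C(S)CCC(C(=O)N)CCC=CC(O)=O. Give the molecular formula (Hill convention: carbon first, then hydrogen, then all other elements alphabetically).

C17H27IN2O4S

Walk through each heavy atom and fill implicit hydrogens from standard valence (C 4, N 3, O 2, S 2, halogen 1):
  atom 1: C, bond orders sum to 1 (valence 4) → 3 H
  atom 2: C, bond orders sum to 4 (valence 4) → 0 H
  atom 3: C, bond orders sum to 2 (valence 4) → 2 H
  atom 4: C, bond orders sum to 1 (valence 4) → 3 H
  atom 5: C, bond orders sum to 4 (valence 4) → 0 H
  atom 6: I (halogen, monovalent) → 0 H
  atom 7: C, bond orders sum to 3 (valence 4) → 1 H
  atom 8: C, bond orders sum to 4 (valence 4) → 0 H
  atom 9: O, bond orders sum to 2 (valence 2) → 0 H
  atom 10: N, bond orders sum to 1 (valence 3) → 2 H
  atom 11: C, bond orders sum to 3 (valence 4) → 1 H
  atom 12: S, bond orders sum to 1 (valence 2) → 1 H
  atom 13: C, bond orders sum to 2 (valence 4) → 2 H
  atom 14: C, bond orders sum to 2 (valence 4) → 2 H
  atom 15: C, bond orders sum to 3 (valence 4) → 1 H
  atom 16: C, bond orders sum to 4 (valence 4) → 0 H
  atom 17: O, bond orders sum to 2 (valence 2) → 0 H
  atom 18: N, bond orders sum to 1 (valence 3) → 2 H
  atom 19: C, bond orders sum to 2 (valence 4) → 2 H
  atom 20: C, bond orders sum to 2 (valence 4) → 2 H
  atom 21: C, bond orders sum to 3 (valence 4) → 1 H
  atom 22: C, bond orders sum to 3 (valence 4) → 1 H
  atom 23: C, bond orders sum to 4 (valence 4) → 0 H
  atom 24: O, bond orders sum to 1 (valence 2) → 1 H
  atom 25: O, bond orders sum to 2 (valence 2) → 0 H
Totals → C:17, H:27, I:1, N:2, O:4, S:1.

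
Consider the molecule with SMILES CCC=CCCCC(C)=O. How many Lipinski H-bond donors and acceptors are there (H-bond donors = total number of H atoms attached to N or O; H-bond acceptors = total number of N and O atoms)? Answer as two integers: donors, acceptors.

0, 1

Donors: find every N or O and count the H atoms it carries.
  atom 10 (O): bond orders sum to 2 → 0 H
Lipinski HBD = 0.
Acceptors: N atoms = 0, O atoms = 1 → HBA = 1.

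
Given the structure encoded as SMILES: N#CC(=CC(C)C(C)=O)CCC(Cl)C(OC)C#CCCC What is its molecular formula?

C17H24ClNO2

Walk through each heavy atom and fill implicit hydrogens from standard valence (C 4, N 3, O 2, S 2, halogen 1):
  atom 1: N, bond orders sum to 3 (valence 3) → 0 H
  atom 2: C, bond orders sum to 4 (valence 4) → 0 H
  atom 3: C, bond orders sum to 4 (valence 4) → 0 H
  atom 4: C, bond orders sum to 3 (valence 4) → 1 H
  atom 5: C, bond orders sum to 3 (valence 4) → 1 H
  atom 6: C, bond orders sum to 1 (valence 4) → 3 H
  atom 7: C, bond orders sum to 4 (valence 4) → 0 H
  atom 8: C, bond orders sum to 1 (valence 4) → 3 H
  atom 9: O, bond orders sum to 2 (valence 2) → 0 H
  atom 10: C, bond orders sum to 2 (valence 4) → 2 H
  atom 11: C, bond orders sum to 2 (valence 4) → 2 H
  atom 12: C, bond orders sum to 3 (valence 4) → 1 H
  atom 13: Cl (halogen, monovalent) → 0 H
  atom 14: C, bond orders sum to 3 (valence 4) → 1 H
  atom 15: O, bond orders sum to 2 (valence 2) → 0 H
  atom 16: C, bond orders sum to 1 (valence 4) → 3 H
  atom 17: C, bond orders sum to 4 (valence 4) → 0 H
  atom 18: C, bond orders sum to 4 (valence 4) → 0 H
  atom 19: C, bond orders sum to 2 (valence 4) → 2 H
  atom 20: C, bond orders sum to 2 (valence 4) → 2 H
  atom 21: C, bond orders sum to 1 (valence 4) → 3 H
Totals → C:17, H:24, Cl:1, N:1, O:2.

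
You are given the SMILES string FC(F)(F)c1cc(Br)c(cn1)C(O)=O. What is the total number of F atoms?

3

Scan the SMILES for F atoms (remember two-letter symbols like Cl and Br are single atoms).
Fluorine count: 3.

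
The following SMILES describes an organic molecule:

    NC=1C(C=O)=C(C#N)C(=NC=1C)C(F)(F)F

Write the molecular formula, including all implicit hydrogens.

C9H6F3N3O

Walk through each heavy atom and fill implicit hydrogens from standard valence (C 4, N 3, O 2, S 2, halogen 1):
  atom 1: N, bond orders sum to 1 (valence 3) → 2 H
  atom 2: C, bond orders sum to 4 (valence 4) → 0 H
  atom 3: C, bond orders sum to 4 (valence 4) → 0 H
  atom 4: C, bond orders sum to 3 (valence 4) → 1 H
  atom 5: O, bond orders sum to 2 (valence 2) → 0 H
  atom 6: C, bond orders sum to 4 (valence 4) → 0 H
  atom 7: C, bond orders sum to 4 (valence 4) → 0 H
  atom 8: N, bond orders sum to 3 (valence 3) → 0 H
  atom 9: C, bond orders sum to 4 (valence 4) → 0 H
  atom 10: N, bond orders sum to 3 (valence 3) → 0 H
  atom 11: C, bond orders sum to 4 (valence 4) → 0 H
  atom 12: C, bond orders sum to 1 (valence 4) → 3 H
  atom 13: C, bond orders sum to 4 (valence 4) → 0 H
  atom 14: F (halogen, monovalent) → 0 H
  atom 15: F (halogen, monovalent) → 0 H
  atom 16: F (halogen, monovalent) → 0 H
Totals → C:9, H:6, F:3, N:3, O:1.
In Hill order: C9H6F3N3O.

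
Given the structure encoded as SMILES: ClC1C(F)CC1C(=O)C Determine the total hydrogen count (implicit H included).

8

Walk through each heavy atom and fill implicit hydrogens from standard valence (C 4, N 3, O 2, S 2, halogen 1):
  atom 1: Cl (halogen, monovalent) → 0 H
  atom 2: C, bond orders sum to 3 (valence 4) → 1 H
  atom 3: C, bond orders sum to 3 (valence 4) → 1 H
  atom 4: F (halogen, monovalent) → 0 H
  atom 5: C, bond orders sum to 2 (valence 4) → 2 H
  atom 6: C, bond orders sum to 3 (valence 4) → 1 H
  atom 7: C, bond orders sum to 4 (valence 4) → 0 H
  atom 8: O, bond orders sum to 2 (valence 2) → 0 H
  atom 9: C, bond orders sum to 1 (valence 4) → 3 H
Total hydrogens: 8.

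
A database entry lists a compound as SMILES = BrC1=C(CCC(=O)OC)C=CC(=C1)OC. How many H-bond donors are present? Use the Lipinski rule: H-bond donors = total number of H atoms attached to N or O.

Donors: find every N or O and count the H atoms it carries.
  atom 7 (O): bond orders sum to 2 → 0 H
  atom 8 (O): bond orders sum to 2 → 0 H
  atom 14 (O): bond orders sum to 2 → 0 H
Lipinski HBD = 0.

0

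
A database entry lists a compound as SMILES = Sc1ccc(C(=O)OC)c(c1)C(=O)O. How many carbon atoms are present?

9

Count every carbon token in the SMILES (each C, including those in ring-closure positions and inside branches).
Carbon count: 9.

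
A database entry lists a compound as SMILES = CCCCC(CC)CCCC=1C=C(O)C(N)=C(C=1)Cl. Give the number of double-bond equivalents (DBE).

Degree of unsaturation = (number of rings) + (number of π bonds).
Ring closures in the SMILES: 1.
π bonds: 3 double bonds (each 1 DoU) → 3 DoU from unsaturation.
Total DoU = 1 + 3 = 4.

4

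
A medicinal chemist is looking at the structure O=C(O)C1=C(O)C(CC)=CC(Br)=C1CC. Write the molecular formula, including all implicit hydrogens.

Walk through each heavy atom and fill implicit hydrogens from standard valence (C 4, N 3, O 2, S 2, halogen 1):
  atom 1: O, bond orders sum to 2 (valence 2) → 0 H
  atom 2: C, bond orders sum to 4 (valence 4) → 0 H
  atom 3: O, bond orders sum to 1 (valence 2) → 1 H
  atom 4: C, bond orders sum to 4 (valence 4) → 0 H
  atom 5: C, bond orders sum to 4 (valence 4) → 0 H
  atom 6: O, bond orders sum to 1 (valence 2) → 1 H
  atom 7: C, bond orders sum to 4 (valence 4) → 0 H
  atom 8: C, bond orders sum to 2 (valence 4) → 2 H
  atom 9: C, bond orders sum to 1 (valence 4) → 3 H
  atom 10: C, bond orders sum to 3 (valence 4) → 1 H
  atom 11: C, bond orders sum to 4 (valence 4) → 0 H
  atom 12: Br (halogen, monovalent) → 0 H
  atom 13: C, bond orders sum to 4 (valence 4) → 0 H
  atom 14: C, bond orders sum to 2 (valence 4) → 2 H
  atom 15: C, bond orders sum to 1 (valence 4) → 3 H
Totals → C:11, H:13, Br:1, O:3.
In Hill order: C11H13BrO3.

C11H13BrO3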